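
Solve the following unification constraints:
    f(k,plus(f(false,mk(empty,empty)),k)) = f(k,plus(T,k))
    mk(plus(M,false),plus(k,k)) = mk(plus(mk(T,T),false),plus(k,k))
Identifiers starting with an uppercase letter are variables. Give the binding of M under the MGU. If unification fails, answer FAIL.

Decompose f/2: k = k,  plus(f(false,mk(empty,empty)),k) = plus(T,k).
Delete trivial equation k = k.
Decompose plus/2: f(false,mk(empty,empty)) = T,  k = k.
Bind T := f(false,mk(empty,empty)); substituting into the one remaining equation that mentions T gives: mk(plus(M,false),plus(k,k)) = mk(plus(mk(f(false,mk(empty,empty)),f(false,mk(empty,empty))),false),plus(k,k)).
Delete trivial equation k = k.
Decompose mk/2: plus(M,false) = plus(mk(f(false,mk(empty,empty)),f(false,mk(empty,empty))),false),  plus(k,k) = plus(k,k).
Decompose plus/2: M = mk(f(false,mk(empty,empty)),f(false,mk(empty,empty))),  false = false.
Bind M := mk(f(false,mk(empty,empty)),f(false,mk(empty,empty))); no other remaining equation mentions M.
Delete trivial equation false = false.
Delete trivial equation plus(k,k) = plus(k,k).
MGU = { T ↦ f(false,mk(empty,empty)), M ↦ mk(f(false,mk(empty,empty)),f(false,mk(empty,empty))) }, so M ↦ mk(f(false,mk(empty,empty)),f(false,mk(empty,empty))).

mk(f(false,mk(empty,empty)),f(false,mk(empty,empty)))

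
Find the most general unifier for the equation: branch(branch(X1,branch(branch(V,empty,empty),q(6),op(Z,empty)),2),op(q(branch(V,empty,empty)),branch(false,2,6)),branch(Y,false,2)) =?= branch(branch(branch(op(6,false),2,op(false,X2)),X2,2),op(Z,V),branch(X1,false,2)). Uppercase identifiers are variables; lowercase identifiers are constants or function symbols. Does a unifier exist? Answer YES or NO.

YES

Decompose branch/3: branch(X1,branch(branch(V,empty,empty),q(6),op(Z,empty)),2) =?= branch(branch(op(6,false),2,op(false,X2)),X2,2),  op(q(branch(V,empty,empty)),branch(false,2,6)) =?= op(Z,V),  branch(Y,false,2) =?= branch(X1,false,2).
Decompose branch/3: X1 =?= branch(op(6,false),2,op(false,X2)),  branch(branch(V,empty,empty),q(6),op(Z,empty)) =?= X2,  2 =?= 2.
Bind X1 := branch(op(6,false),2,op(false,X2)); substituting into the one remaining equation that mentions X1 gives: branch(Y,false,2) =?= branch(branch(op(6,false),2,op(false,X2)),false,2).
Bind X2 := branch(branch(V,empty,empty),q(6),op(Z,empty)); substituting into the one remaining equation that mentions X2 gives: branch(Y,false,2) =?= branch(branch(op(6,false),2,op(false,branch(branch(V,empty,empty),q(6),op(Z,empty)))),false,2). Substituting into the earlier binding gives X1 := branch(op(6,false),2,op(false,branch(branch(V,empty,empty),q(6),op(Z,empty)))).
Delete trivial equation 2 =?= 2.
Decompose op/2: q(branch(V,empty,empty)) =?= Z,  branch(false,2,6) =?= V.
Bind Z := q(branch(V,empty,empty)); substituting into the one remaining equation that mentions Z gives: branch(Y,false,2) =?= branch(branch(op(6,false),2,op(false,branch(branch(V,empty,empty),q(6),op(q(branch(V,empty,empty)),empty)))),false,2). Substituting into the earlier bindings gives X1 := branch(op(6,false),2,op(false,branch(branch(V,empty,empty),q(6),op(q(branch(V,empty,empty)),empty)))), X2 := branch(branch(V,empty,empty),q(6),op(q(branch(V,empty,empty)),empty)).
Bind V := branch(false,2,6); substituting into the remaining equation gives: branch(Y,false,2) =?= branch(branch(op(6,false),2,op(false,branch(branch(branch(false,2,6),empty,empty),q(6),op(q(branch(branch(false,2,6),empty,empty)),empty)))),false,2). Substituting into the earlier bindings gives X1 := branch(op(6,false),2,op(false,branch(branch(branch(false,2,6),empty,empty),q(6),op(q(branch(branch(false,2,6),empty,empty)),empty)))), X2 := branch(branch(branch(false,2,6),empty,empty),q(6),op(q(branch(branch(false,2,6),empty,empty)),empty)), Z := q(branch(branch(false,2,6),empty,empty)).
Decompose branch/3: Y =?= branch(op(6,false),2,op(false,branch(branch(branch(false,2,6),empty,empty),q(6),op(q(branch(branch(false,2,6),empty,empty)),empty)))),  false =?= false,  2 =?= 2.
Bind Y := branch(op(6,false),2,op(false,branch(branch(branch(false,2,6),empty,empty),q(6),op(q(branch(branch(false,2,6),empty,empty)),empty)))); no other remaining equation mentions Y.
Delete trivial equation false =?= false.
Delete trivial equation 2 =?= 2.
No equations remain and no clash or occurs-check failure arose, so a unifier exists.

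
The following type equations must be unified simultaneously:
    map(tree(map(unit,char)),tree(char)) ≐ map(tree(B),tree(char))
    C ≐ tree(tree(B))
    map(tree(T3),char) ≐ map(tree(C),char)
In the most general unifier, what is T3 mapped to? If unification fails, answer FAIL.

Decompose map/2: tree(map(unit,char)) ≐ tree(B),  tree(char) ≐ tree(char).
Decompose tree/1: map(unit,char) ≐ B.
Bind B := map(unit,char); substituting into the one remaining equation that mentions B gives: C ≐ tree(tree(map(unit,char))).
Delete trivial equation tree(char) ≐ tree(char).
Bind C := tree(tree(map(unit,char))); substituting into the remaining equation gives: map(tree(T3),char) ≐ map(tree(tree(tree(map(unit,char)))),char).
Decompose map/2: tree(T3) ≐ tree(tree(tree(map(unit,char)))),  char ≐ char.
Decompose tree/1: T3 ≐ tree(tree(map(unit,char))).
Bind T3 := tree(tree(map(unit,char))); no other remaining equation mentions T3.
Delete trivial equation char ≐ char.
MGU = { B := map(unit,char), C := tree(tree(map(unit,char))), T3 := tree(tree(map(unit,char))) }, so T3 := tree(tree(map(unit,char))).

tree(tree(map(unit,char)))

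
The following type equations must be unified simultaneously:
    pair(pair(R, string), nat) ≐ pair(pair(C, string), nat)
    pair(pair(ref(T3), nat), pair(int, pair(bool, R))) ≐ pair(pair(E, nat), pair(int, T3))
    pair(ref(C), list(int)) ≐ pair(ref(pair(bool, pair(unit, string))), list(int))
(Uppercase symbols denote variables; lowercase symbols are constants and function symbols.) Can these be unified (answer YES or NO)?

YES

Decompose pair/2: pair(R, string) ≐ pair(C, string),  nat ≐ nat.
Decompose pair/2: R ≐ C,  string ≐ string.
Bind R := C; substituting into the one remaining equation that mentions R gives: pair(pair(ref(T3), nat), pair(int, pair(bool, C))) ≐ pair(pair(E, nat), pair(int, T3)).
Delete trivial equation string ≐ string.
Delete trivial equation nat ≐ nat.
Decompose pair/2: pair(ref(T3), nat) ≐ pair(E, nat),  pair(int, pair(bool, C)) ≐ pair(int, T3).
Decompose pair/2: ref(T3) ≐ E,  nat ≐ nat.
Bind E := ref(T3); no other remaining equation mentions E.
Delete trivial equation nat ≐ nat.
Decompose pair/2: int ≐ int,  pair(bool, C) ≐ T3.
Delete trivial equation int ≐ int.
Bind T3 := pair(bool, C); no other remaining equation mentions T3. Substituting into the earlier binding gives E := ref(pair(bool, C)).
Decompose pair/2: ref(C) ≐ ref(pair(bool, pair(unit, string))),  list(int) ≐ list(int).
Decompose ref/1: C ≐ pair(bool, pair(unit, string)).
Bind C := pair(bool, pair(unit, string)); no other remaining equation mentions C. Substituting into the earlier bindings gives R := pair(bool, pair(unit, string)), E := ref(pair(bool, pair(bool, pair(unit, string)))), T3 := pair(bool, pair(bool, pair(unit, string))).
Delete trivial equation list(int) ≐ list(int).
No equations remain and no clash or occurs-check failure arose, so a unifier exists.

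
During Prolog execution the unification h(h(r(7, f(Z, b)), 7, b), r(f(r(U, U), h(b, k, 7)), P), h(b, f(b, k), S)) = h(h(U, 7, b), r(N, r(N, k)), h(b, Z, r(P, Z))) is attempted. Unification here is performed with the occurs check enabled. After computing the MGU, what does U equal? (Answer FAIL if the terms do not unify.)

Decompose h/3: h(r(7, f(Z, b)), 7, b) = h(U, 7, b),  r(f(r(U, U), h(b, k, 7)), P) = r(N, r(N, k)),  h(b, f(b, k), S) = h(b, Z, r(P, Z)).
Decompose h/3: r(7, f(Z, b)) = U,  7 = 7,  b = b.
Bind U := r(7, f(Z, b)); substituting into the one remaining equation that mentions U gives: r(f(r(r(7, f(Z, b)), r(7, f(Z, b))), h(b, k, 7)), P) = r(N, r(N, k)).
Delete trivial equation 7 = 7.
Delete trivial equation b = b.
Decompose r/2: f(r(r(7, f(Z, b)), r(7, f(Z, b))), h(b, k, 7)) = N,  P = r(N, k).
Bind N := f(r(r(7, f(Z, b)), r(7, f(Z, b))), h(b, k, 7)); substituting into the one remaining equation that mentions N gives: P = r(f(r(r(7, f(Z, b)), r(7, f(Z, b))), h(b, k, 7)), k).
Bind P := r(f(r(r(7, f(Z, b)), r(7, f(Z, b))), h(b, k, 7)), k); substituting into the remaining equation gives: h(b, f(b, k), S) = h(b, Z, r(r(f(r(r(7, f(Z, b)), r(7, f(Z, b))), h(b, k, 7)), k), Z)).
Decompose h/3: b = b,  f(b, k) = Z,  S = r(r(f(r(r(7, f(Z, b)), r(7, f(Z, b))), h(b, k, 7)), k), Z).
Delete trivial equation b = b.
Bind Z := f(b, k); substituting into the remaining equation gives: S = r(r(f(r(r(7, f(f(b, k), b)), r(7, f(f(b, k), b))), h(b, k, 7)), k), f(b, k)). Substituting into the earlier bindings gives U := r(7, f(f(b, k), b)), N := f(r(r(7, f(f(b, k), b)), r(7, f(f(b, k), b))), h(b, k, 7)), P := r(f(r(r(7, f(f(b, k), b)), r(7, f(f(b, k), b))), h(b, k, 7)), k).
Bind S := r(r(f(r(r(7, f(f(b, k), b)), r(7, f(f(b, k), b))), h(b, k, 7)), k), f(b, k)).
MGU = { U = r(7, f(f(b, k), b)), N = f(r(r(7, f(f(b, k), b)), r(7, f(f(b, k), b))), h(b, k, 7)), P = r(f(r(r(7, f(f(b, k), b)), r(7, f(f(b, k), b))), h(b, k, 7)), k), Z = f(b, k), S = r(r(f(r(r(7, f(f(b, k), b)), r(7, f(f(b, k), b))), h(b, k, 7)), k), f(b, k)) }, so U = r(7, f(f(b, k), b)).

r(7, f(f(b, k), b))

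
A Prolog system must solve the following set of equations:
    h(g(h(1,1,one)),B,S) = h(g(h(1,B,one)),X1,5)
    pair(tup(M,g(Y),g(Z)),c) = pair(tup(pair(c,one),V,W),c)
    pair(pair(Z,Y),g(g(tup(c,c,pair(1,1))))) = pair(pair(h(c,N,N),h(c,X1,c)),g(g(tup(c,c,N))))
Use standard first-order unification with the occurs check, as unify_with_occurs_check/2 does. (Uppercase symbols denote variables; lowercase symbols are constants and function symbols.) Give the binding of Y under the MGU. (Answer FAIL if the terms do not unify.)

h(c,1,c)

Decompose h/3: g(h(1,1,one)) = g(h(1,B,one)),  B = X1,  S = 5.
Decompose g/1: h(1,1,one) = h(1,B,one).
Decompose h/3: 1 = 1,  1 = B,  one = one.
Delete trivial equation 1 = 1.
Bind B := 1; substituting into the one remaining equation that mentions B gives: 1 = X1.
Delete trivial equation one = one.
Bind X1 := 1; substituting into the one remaining equation that mentions X1 gives: pair(pair(Z,Y),g(g(tup(c,c,pair(1,1))))) = pair(pair(h(c,N,N),h(c,1,c)),g(g(tup(c,c,N)))).
Bind S := 5; no other remaining equation mentions S.
Decompose pair/2: tup(M,g(Y),g(Z)) = tup(pair(c,one),V,W),  c = c.
Decompose tup/3: M = pair(c,one),  g(Y) = V,  g(Z) = W.
Bind M := pair(c,one); no other remaining equation mentions M.
Bind V := g(Y); no other remaining equation mentions V.
Bind W := g(Z); no other remaining equation mentions W.
Delete trivial equation c = c.
Decompose pair/2: pair(Z,Y) = pair(h(c,N,N),h(c,1,c)),  g(g(tup(c,c,pair(1,1)))) = g(g(tup(c,c,N))).
Decompose pair/2: Z = h(c,N,N),  Y = h(c,1,c).
Bind Z := h(c,N,N); no other remaining equation mentions Z. Substituting into the earlier binding gives W := g(h(c,N,N)).
Bind Y := h(c,1,c); no other remaining equation mentions Y. Substituting into the earlier binding gives V := g(h(c,1,c)).
Decompose g/1: g(tup(c,c,pair(1,1))) = g(tup(c,c,N)).
Decompose g/1: tup(c,c,pair(1,1)) = tup(c,c,N).
Decompose tup/3: c = c,  c = c,  pair(1,1) = N.
Delete trivial equation c = c.
Delete trivial equation c = c.
Bind N := pair(1,1). Substituting into the earlier bindings gives W := g(h(c,pair(1,1),pair(1,1))), Z := h(c,pair(1,1),pair(1,1)).
MGU = { B ↦ 1, X1 ↦ 1, S ↦ 5, M ↦ pair(c,one), V ↦ g(h(c,1,c)), W ↦ g(h(c,pair(1,1),pair(1,1))), Z ↦ h(c,pair(1,1),pair(1,1)), Y ↦ h(c,1,c), N ↦ pair(1,1) }, so Y ↦ h(c,1,c).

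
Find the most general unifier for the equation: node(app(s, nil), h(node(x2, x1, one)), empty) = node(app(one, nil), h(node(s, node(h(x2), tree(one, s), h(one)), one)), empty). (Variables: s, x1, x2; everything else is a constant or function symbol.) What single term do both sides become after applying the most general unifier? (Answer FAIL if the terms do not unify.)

Decompose node/3: app(s, nil) = app(one, nil),  h(node(x2, x1, one)) = h(node(s, node(h(x2), tree(one, s), h(one)), one)),  empty = empty.
Decompose app/2: s = one,  nil = nil.
Bind s := one; substituting into the one remaining equation that mentions s gives: h(node(x2, x1, one)) = h(node(one, node(h(x2), tree(one, one), h(one)), one)).
Delete trivial equation nil = nil.
Decompose h/1: node(x2, x1, one) = node(one, node(h(x2), tree(one, one), h(one)), one).
Decompose node/3: x2 = one,  x1 = node(h(x2), tree(one, one), h(one)),  one = one.
Bind x2 := one; substituting into the one remaining equation that mentions x2 gives: x1 = node(h(one), tree(one, one), h(one)).
Bind x1 := node(h(one), tree(one, one), h(one)); no other remaining equation mentions x1.
Delete trivial equation one = one.
Delete trivial equation empty = empty.
Applying the MGU to either side gives node(app(one, nil), h(node(one, node(h(one), tree(one, one), h(one)), one)), empty).

node(app(one, nil), h(node(one, node(h(one), tree(one, one), h(one)), one)), empty)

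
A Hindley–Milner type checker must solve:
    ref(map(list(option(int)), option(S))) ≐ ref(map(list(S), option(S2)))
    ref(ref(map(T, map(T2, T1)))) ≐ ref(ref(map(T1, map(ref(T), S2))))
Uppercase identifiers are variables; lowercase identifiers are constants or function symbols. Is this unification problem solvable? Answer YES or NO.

Decompose ref/1: map(list(option(int)), option(S)) ≐ map(list(S), option(S2)).
Decompose map/2: list(option(int)) ≐ list(S),  option(S) ≐ option(S2).
Decompose list/1: option(int) ≐ S.
Bind S := option(int); substituting into the one remaining equation that mentions S gives: option(option(int)) ≐ option(S2).
Decompose option/1: option(int) ≐ S2.
Bind S2 := option(int); substituting into the remaining equation gives: ref(ref(map(T, map(T2, T1)))) ≐ ref(ref(map(T1, map(ref(T), option(int))))).
Decompose ref/1: ref(map(T, map(T2, T1))) ≐ ref(map(T1, map(ref(T), option(int)))).
Decompose ref/1: map(T, map(T2, T1)) ≐ map(T1, map(ref(T), option(int))).
Decompose map/2: T ≐ T1,  map(T2, T1) ≐ map(ref(T), option(int)).
Bind T := T1; substituting into the remaining equation gives: map(T2, T1) ≐ map(ref(T1), option(int)).
Decompose map/2: T2 ≐ ref(T1),  T1 ≐ option(int).
Bind T2 := ref(T1); no other remaining equation mentions T2.
Bind T1 := option(int). Substituting into the earlier bindings gives T := option(int), T2 := ref(option(int)).
No equations remain and no clash or occurs-check failure arose, so a unifier exists.

YES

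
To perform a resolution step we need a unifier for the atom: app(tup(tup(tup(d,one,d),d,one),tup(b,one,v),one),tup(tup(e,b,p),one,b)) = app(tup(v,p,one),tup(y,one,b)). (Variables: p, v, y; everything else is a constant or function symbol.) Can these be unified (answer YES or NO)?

Decompose app/2: tup(tup(tup(d,one,d),d,one),tup(b,one,v),one) = tup(v,p,one),  tup(tup(e,b,p),one,b) = tup(y,one,b).
Decompose tup/3: tup(tup(d,one,d),d,one) = v,  tup(b,one,v) = p,  one = one.
Bind v := tup(tup(d,one,d),d,one); substituting into the one remaining equation that mentions v gives: tup(b,one,tup(tup(d,one,d),d,one)) = p.
Bind p := tup(b,one,tup(tup(d,one,d),d,one)); substituting into the one remaining equation that mentions p gives: tup(tup(e,b,tup(b,one,tup(tup(d,one,d),d,one))),one,b) = tup(y,one,b).
Delete trivial equation one = one.
Decompose tup/3: tup(e,b,tup(b,one,tup(tup(d,one,d),d,one))) = y,  one = one,  b = b.
Bind y := tup(e,b,tup(b,one,tup(tup(d,one,d),d,one))); no other remaining equation mentions y.
Delete trivial equation one = one.
Delete trivial equation b = b.
No equations remain and no clash or occurs-check failure arose, so a unifier exists.

YES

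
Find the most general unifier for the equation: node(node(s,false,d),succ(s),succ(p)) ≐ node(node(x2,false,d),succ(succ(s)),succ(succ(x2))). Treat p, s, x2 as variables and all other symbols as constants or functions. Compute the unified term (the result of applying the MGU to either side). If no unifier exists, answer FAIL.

FAIL

Decompose node/3: node(s,false,d) ≐ node(x2,false,d),  succ(s) ≐ succ(succ(s)),  succ(p) ≐ succ(succ(x2)).
Decompose node/3: s ≐ x2,  false ≐ false,  d ≐ d.
Bind s := x2; substituting into the one remaining equation that mentions s gives: succ(x2) ≐ succ(succ(x2)).
Delete trivial equation false ≐ false.
Delete trivial equation d ≐ d.
Decompose succ/1: x2 ≐ succ(x2).
Occurs check fails: x2 occurs in succ(x2); the equation x2 ≐ succ(x2) has no finite solution.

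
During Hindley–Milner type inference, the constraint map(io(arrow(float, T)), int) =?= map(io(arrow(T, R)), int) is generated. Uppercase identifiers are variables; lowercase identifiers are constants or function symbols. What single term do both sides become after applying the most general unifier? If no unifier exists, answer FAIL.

Decompose map/2: io(arrow(float, T)) =?= io(arrow(T, R)),  int =?= int.
Decompose io/1: arrow(float, T) =?= arrow(T, R).
Decompose arrow/2: float =?= T,  T =?= R.
Bind T := float; substituting into the one remaining equation that mentions T gives: float =?= R.
Bind R := float; no other remaining equation mentions R.
Delete trivial equation int =?= int.
Applying the MGU to either side gives map(io(arrow(float, float)), int).

map(io(arrow(float, float)), int)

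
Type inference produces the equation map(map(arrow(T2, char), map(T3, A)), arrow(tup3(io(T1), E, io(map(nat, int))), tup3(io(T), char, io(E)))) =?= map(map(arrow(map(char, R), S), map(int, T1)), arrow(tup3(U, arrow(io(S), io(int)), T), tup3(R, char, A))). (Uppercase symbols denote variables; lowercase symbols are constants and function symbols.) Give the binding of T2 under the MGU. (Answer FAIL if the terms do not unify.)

Decompose map/2: map(arrow(T2, char), map(T3, A)) =?= map(arrow(map(char, R), S), map(int, T1)),  arrow(tup3(io(T1), E, io(map(nat, int))), tup3(io(T), char, io(E))) =?= arrow(tup3(U, arrow(io(S), io(int)), T), tup3(R, char, A)).
Decompose map/2: arrow(T2, char) =?= arrow(map(char, R), S),  map(T3, A) =?= map(int, T1).
Decompose arrow/2: T2 =?= map(char, R),  char =?= S.
Bind T2 := map(char, R); no other remaining equation mentions T2.
Bind S := char; substituting into the one remaining equation that mentions S gives: arrow(tup3(io(T1), E, io(map(nat, int))), tup3(io(T), char, io(E))) =?= arrow(tup3(U, arrow(io(char), io(int)), T), tup3(R, char, A)).
Decompose map/2: T3 =?= int,  A =?= T1.
Bind T3 := int; no other remaining equation mentions T3.
Bind A := T1; substituting into the remaining equation gives: arrow(tup3(io(T1), E, io(map(nat, int))), tup3(io(T), char, io(E))) =?= arrow(tup3(U, arrow(io(char), io(int)), T), tup3(R, char, T1)).
Decompose arrow/2: tup3(io(T1), E, io(map(nat, int))) =?= tup3(U, arrow(io(char), io(int)), T),  tup3(io(T), char, io(E)) =?= tup3(R, char, T1).
Decompose tup3/3: io(T1) =?= U,  E =?= arrow(io(char), io(int)),  io(map(nat, int)) =?= T.
Bind U := io(T1); no other remaining equation mentions U.
Bind E := arrow(io(char), io(int)); substituting into the one remaining equation that mentions E gives: tup3(io(T), char, io(arrow(io(char), io(int)))) =?= tup3(R, char, T1).
Bind T := io(map(nat, int)); substituting into the remaining equation gives: tup3(io(io(map(nat, int))), char, io(arrow(io(char), io(int)))) =?= tup3(R, char, T1).
Decompose tup3/3: io(io(map(nat, int))) =?= R,  char =?= char,  io(arrow(io(char), io(int))) =?= T1.
Bind R := io(io(map(nat, int))); no other remaining equation mentions R. Substituting into the earlier binding gives T2 := map(char, io(io(map(nat, int)))).
Delete trivial equation char =?= char.
Bind T1 := io(arrow(io(char), io(int))). Substituting into the earlier bindings gives A := io(arrow(io(char), io(int))), U := io(io(arrow(io(char), io(int)))).
MGU = { T2 := map(char, io(io(map(nat, int)))), S := char, T3 := int, A := io(arrow(io(char), io(int))), U := io(io(arrow(io(char), io(int)))), E := arrow(io(char), io(int)), T := io(map(nat, int)), R := io(io(map(nat, int))), T1 := io(arrow(io(char), io(int))) }, so T2 := map(char, io(io(map(nat, int)))).

map(char, io(io(map(nat, int))))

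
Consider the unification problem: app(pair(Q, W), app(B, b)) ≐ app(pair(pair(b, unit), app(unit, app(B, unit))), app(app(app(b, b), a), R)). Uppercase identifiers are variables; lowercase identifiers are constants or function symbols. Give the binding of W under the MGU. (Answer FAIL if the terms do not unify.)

app(unit, app(app(app(b, b), a), unit))

Decompose app/2: pair(Q, W) ≐ pair(pair(b, unit), app(unit, app(B, unit))),  app(B, b) ≐ app(app(app(b, b), a), R).
Decompose pair/2: Q ≐ pair(b, unit),  W ≐ app(unit, app(B, unit)).
Bind Q := pair(b, unit); no other remaining equation mentions Q.
Bind W := app(unit, app(B, unit)); no other remaining equation mentions W.
Decompose app/2: B ≐ app(app(b, b), a),  b ≐ R.
Bind B := app(app(b, b), a); no other remaining equation mentions B. Substituting into the earlier binding gives W := app(unit, app(app(app(b, b), a), unit)).
Bind R := b.
MGU = { Q := pair(b, unit), W := app(unit, app(app(app(b, b), a), unit)), B := app(app(b, b), a), R := b }, so W := app(unit, app(app(app(b, b), a), unit)).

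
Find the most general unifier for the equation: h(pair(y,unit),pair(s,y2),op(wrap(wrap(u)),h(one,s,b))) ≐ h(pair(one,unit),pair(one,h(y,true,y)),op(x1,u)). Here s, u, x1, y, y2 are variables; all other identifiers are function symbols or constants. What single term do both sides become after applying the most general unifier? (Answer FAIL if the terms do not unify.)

h(pair(one,unit),pair(one,h(one,true,one)),op(wrap(wrap(h(one,one,b))),h(one,one,b)))

Decompose h/3: pair(y,unit) ≐ pair(one,unit),  pair(s,y2) ≐ pair(one,h(y,true,y)),  op(wrap(wrap(u)),h(one,s,b)) ≐ op(x1,u).
Decompose pair/2: y ≐ one,  unit ≐ unit.
Bind y := one; substituting into the one remaining equation that mentions y gives: pair(s,y2) ≐ pair(one,h(one,true,one)).
Delete trivial equation unit ≐ unit.
Decompose pair/2: s ≐ one,  y2 ≐ h(one,true,one).
Bind s := one; substituting into the one remaining equation that mentions s gives: op(wrap(wrap(u)),h(one,one,b)) ≐ op(x1,u).
Bind y2 := h(one,true,one); no other remaining equation mentions y2.
Decompose op/2: wrap(wrap(u)) ≐ x1,  h(one,one,b) ≐ u.
Bind x1 := wrap(wrap(u)); no other remaining equation mentions x1.
Bind u := h(one,one,b). Substituting into the earlier binding gives x1 := wrap(wrap(h(one,one,b))).
Applying the MGU to either side gives h(pair(one,unit),pair(one,h(one,true,one)),op(wrap(wrap(h(one,one,b))),h(one,one,b))).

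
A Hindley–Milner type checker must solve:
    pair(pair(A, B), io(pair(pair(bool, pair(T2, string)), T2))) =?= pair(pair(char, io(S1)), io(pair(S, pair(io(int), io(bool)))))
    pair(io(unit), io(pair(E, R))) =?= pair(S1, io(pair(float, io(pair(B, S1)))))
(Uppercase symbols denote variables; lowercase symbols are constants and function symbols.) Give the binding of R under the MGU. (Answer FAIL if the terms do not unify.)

io(pair(io(io(unit)), io(unit)))

Decompose pair/2: pair(A, B) =?= pair(char, io(S1)),  io(pair(pair(bool, pair(T2, string)), T2)) =?= io(pair(S, pair(io(int), io(bool)))).
Decompose pair/2: A =?= char,  B =?= io(S1).
Bind A := char; no other remaining equation mentions A.
Bind B := io(S1); substituting into the one remaining equation that mentions B gives: pair(io(unit), io(pair(E, R))) =?= pair(S1, io(pair(float, io(pair(io(S1), S1))))).
Decompose io/1: pair(pair(bool, pair(T2, string)), T2) =?= pair(S, pair(io(int), io(bool))).
Decompose pair/2: pair(bool, pair(T2, string)) =?= S,  T2 =?= pair(io(int), io(bool)).
Bind S := pair(bool, pair(T2, string)); no other remaining equation mentions S.
Bind T2 := pair(io(int), io(bool)); no other remaining equation mentions T2. Substituting into the earlier binding gives S := pair(bool, pair(pair(io(int), io(bool)), string)).
Decompose pair/2: io(unit) =?= S1,  io(pair(E, R)) =?= io(pair(float, io(pair(io(S1), S1)))).
Bind S1 := io(unit); substituting into the remaining equation gives: io(pair(E, R)) =?= io(pair(float, io(pair(io(io(unit)), io(unit))))). Substituting into the earlier binding gives B := io(io(unit)).
Decompose io/1: pair(E, R) =?= pair(float, io(pair(io(io(unit)), io(unit)))).
Decompose pair/2: E =?= float,  R =?= io(pair(io(io(unit)), io(unit))).
Bind E := float; no other remaining equation mentions E.
Bind R := io(pair(io(io(unit)), io(unit))).
MGU = { A ↦ char, B ↦ io(io(unit)), S ↦ pair(bool, pair(pair(io(int), io(bool)), string)), T2 ↦ pair(io(int), io(bool)), S1 ↦ io(unit), E ↦ float, R ↦ io(pair(io(io(unit)), io(unit))) }, so R ↦ io(pair(io(io(unit)), io(unit))).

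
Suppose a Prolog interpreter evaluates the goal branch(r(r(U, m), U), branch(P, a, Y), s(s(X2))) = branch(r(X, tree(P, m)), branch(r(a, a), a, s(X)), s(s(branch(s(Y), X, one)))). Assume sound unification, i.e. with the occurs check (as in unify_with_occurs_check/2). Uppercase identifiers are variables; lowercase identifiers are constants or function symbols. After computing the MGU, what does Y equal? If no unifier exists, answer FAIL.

Decompose branch/3: r(r(U, m), U) = r(X, tree(P, m)),  branch(P, a, Y) = branch(r(a, a), a, s(X)),  s(s(X2)) = s(s(branch(s(Y), X, one))).
Decompose r/2: r(U, m) = X,  U = tree(P, m).
Bind X := r(U, m); substituting into the 2 remaining equations that mention X gives: branch(P, a, Y) = branch(r(a, a), a, s(r(U, m))),  s(s(X2)) = s(s(branch(s(Y), r(U, m), one))).
Bind U := tree(P, m); substituting into the remaining equations gives: branch(P, a, Y) = branch(r(a, a), a, s(r(tree(P, m), m))),  s(s(X2)) = s(s(branch(s(Y), r(tree(P, m), m), one))). Substituting into the earlier binding gives X := r(tree(P, m), m).
Decompose branch/3: P = r(a, a),  a = a,  Y = s(r(tree(P, m), m)).
Bind P := r(a, a); substituting into the 2 remaining equations that mention P gives: Y = s(r(tree(r(a, a), m), m)),  s(s(X2)) = s(s(branch(s(Y), r(tree(r(a, a), m), m), one))). Substituting into the earlier bindings gives X := r(tree(r(a, a), m), m), U := tree(r(a, a), m).
Delete trivial equation a = a.
Bind Y := s(r(tree(r(a, a), m), m)); substituting into the remaining equation gives: s(s(X2)) = s(s(branch(s(s(r(tree(r(a, a), m), m))), r(tree(r(a, a), m), m), one))).
Decompose s/1: s(X2) = s(branch(s(s(r(tree(r(a, a), m), m))), r(tree(r(a, a), m), m), one)).
Decompose s/1: X2 = branch(s(s(r(tree(r(a, a), m), m))), r(tree(r(a, a), m), m), one).
Bind X2 := branch(s(s(r(tree(r(a, a), m), m))), r(tree(r(a, a), m), m), one).
MGU = { X ↦ r(tree(r(a, a), m), m), U ↦ tree(r(a, a), m), P ↦ r(a, a), Y ↦ s(r(tree(r(a, a), m), m)), X2 ↦ branch(s(s(r(tree(r(a, a), m), m))), r(tree(r(a, a), m), m), one) }, so Y ↦ s(r(tree(r(a, a), m), m)).

s(r(tree(r(a, a), m), m))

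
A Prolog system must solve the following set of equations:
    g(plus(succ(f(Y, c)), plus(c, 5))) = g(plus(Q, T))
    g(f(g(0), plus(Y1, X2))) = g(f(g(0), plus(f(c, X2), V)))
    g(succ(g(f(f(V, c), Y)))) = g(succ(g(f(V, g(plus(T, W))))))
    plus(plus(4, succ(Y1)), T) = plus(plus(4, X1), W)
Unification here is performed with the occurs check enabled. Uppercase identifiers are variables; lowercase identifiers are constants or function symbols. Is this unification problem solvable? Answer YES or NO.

NO

Decompose g/1: plus(succ(f(Y, c)), plus(c, 5)) = plus(Q, T).
Decompose plus/2: succ(f(Y, c)) = Q,  plus(c, 5) = T.
Bind Q := succ(f(Y, c)); no other remaining equation mentions Q.
Bind T := plus(c, 5); substituting into the 2 remaining equations that mention T gives: g(succ(g(f(f(V, c), Y)))) = g(succ(g(f(V, g(plus(plus(c, 5), W)))))),  plus(plus(4, succ(Y1)), plus(c, 5)) = plus(plus(4, X1), W).
Decompose g/1: f(g(0), plus(Y1, X2)) = f(g(0), plus(f(c, X2), V)).
Decompose f/2: g(0) = g(0),  plus(Y1, X2) = plus(f(c, X2), V).
Delete trivial equation g(0) = g(0).
Decompose plus/2: Y1 = f(c, X2),  X2 = V.
Bind Y1 := f(c, X2); substituting into the one remaining equation that mentions Y1 gives: plus(plus(4, succ(f(c, X2))), plus(c, 5)) = plus(plus(4, X1), W).
Bind X2 := V; substituting into the one remaining equation that mentions X2 gives: plus(plus(4, succ(f(c, V))), plus(c, 5)) = plus(plus(4, X1), W). Substituting into the earlier binding gives Y1 := f(c, V).
Decompose g/1: succ(g(f(f(V, c), Y))) = succ(g(f(V, g(plus(plus(c, 5), W))))).
Decompose succ/1: g(f(f(V, c), Y)) = g(f(V, g(plus(plus(c, 5), W)))).
Decompose g/1: f(f(V, c), Y) = f(V, g(plus(plus(c, 5), W))).
Decompose f/2: f(V, c) = V,  Y = g(plus(plus(c, 5), W)).
Occurs check fails: V occurs in f(V, c); the equation V = f(V, c) has no finite solution.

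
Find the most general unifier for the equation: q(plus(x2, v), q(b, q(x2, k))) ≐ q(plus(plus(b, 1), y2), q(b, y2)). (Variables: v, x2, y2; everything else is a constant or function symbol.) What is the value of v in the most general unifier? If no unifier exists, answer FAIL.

Decompose q/2: plus(x2, v) ≐ plus(plus(b, 1), y2),  q(b, q(x2, k)) ≐ q(b, y2).
Decompose plus/2: x2 ≐ plus(b, 1),  v ≐ y2.
Bind x2 := plus(b, 1); substituting into the one remaining equation that mentions x2 gives: q(b, q(plus(b, 1), k)) ≐ q(b, y2).
Bind v := y2; no other remaining equation mentions v.
Decompose q/2: b ≐ b,  q(plus(b, 1), k) ≐ y2.
Delete trivial equation b ≐ b.
Bind y2 := q(plus(b, 1), k). Substituting into the earlier binding gives v := q(plus(b, 1), k).
MGU = { x2 ↦ plus(b, 1), v ↦ q(plus(b, 1), k), y2 ↦ q(plus(b, 1), k) }, so v ↦ q(plus(b, 1), k).

q(plus(b, 1), k)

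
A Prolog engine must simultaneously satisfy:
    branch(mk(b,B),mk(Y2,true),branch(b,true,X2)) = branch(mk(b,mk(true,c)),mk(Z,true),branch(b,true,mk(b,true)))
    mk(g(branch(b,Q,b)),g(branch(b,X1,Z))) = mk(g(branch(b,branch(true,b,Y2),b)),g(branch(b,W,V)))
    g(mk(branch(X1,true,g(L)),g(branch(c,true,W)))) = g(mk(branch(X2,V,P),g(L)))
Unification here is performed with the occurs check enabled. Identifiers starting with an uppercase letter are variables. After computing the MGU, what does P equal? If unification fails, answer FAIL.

Decompose branch/3: mk(b,B) = mk(b,mk(true,c)),  mk(Y2,true) = mk(Z,true),  branch(b,true,X2) = branch(b,true,mk(b,true)).
Decompose mk/2: b = b,  B = mk(true,c).
Delete trivial equation b = b.
Bind B := mk(true,c); no other remaining equation mentions B.
Decompose mk/2: Y2 = Z,  true = true.
Bind Y2 := Z; substituting into the one remaining equation that mentions Y2 gives: mk(g(branch(b,Q,b)),g(branch(b,X1,Z))) = mk(g(branch(b,branch(true,b,Z),b)),g(branch(b,W,V))).
Delete trivial equation true = true.
Decompose branch/3: b = b,  true = true,  X2 = mk(b,true).
Delete trivial equation b = b.
Delete trivial equation true = true.
Bind X2 := mk(b,true); substituting into the one remaining equation that mentions X2 gives: g(mk(branch(X1,true,g(L)),g(branch(c,true,W)))) = g(mk(branch(mk(b,true),V,P),g(L))).
Decompose mk/2: g(branch(b,Q,b)) = g(branch(b,branch(true,b,Z),b)),  g(branch(b,X1,Z)) = g(branch(b,W,V)).
Decompose g/1: branch(b,Q,b) = branch(b,branch(true,b,Z),b).
Decompose branch/3: b = b,  Q = branch(true,b,Z),  b = b.
Delete trivial equation b = b.
Bind Q := branch(true,b,Z); no other remaining equation mentions Q.
Delete trivial equation b = b.
Decompose g/1: branch(b,X1,Z) = branch(b,W,V).
Decompose branch/3: b = b,  X1 = W,  Z = V.
Delete trivial equation b = b.
Bind X1 := W; substituting into the one remaining equation that mentions X1 gives: g(mk(branch(W,true,g(L)),g(branch(c,true,W)))) = g(mk(branch(mk(b,true),V,P),g(L))).
Bind Z := V; no other remaining equation mentions Z. Substituting into the earlier bindings gives Y2 := V, Q := branch(true,b,V).
Decompose g/1: mk(branch(W,true,g(L)),g(branch(c,true,W))) = mk(branch(mk(b,true),V,P),g(L)).
Decompose mk/2: branch(W,true,g(L)) = branch(mk(b,true),V,P),  g(branch(c,true,W)) = g(L).
Decompose branch/3: W = mk(b,true),  true = V,  g(L) = P.
Bind W := mk(b,true); substituting into the one remaining equation that mentions W gives: g(branch(c,true,mk(b,true))) = g(L). Substituting into the earlier binding gives X1 := mk(b,true).
Bind V := true; no other remaining equation mentions V. Substituting into the earlier bindings gives Y2 := true, Q := branch(true,b,true), Z := true.
Bind P := g(L); no other remaining equation mentions P.
Decompose g/1: branch(c,true,mk(b,true)) = L.
Bind L := branch(c,true,mk(b,true)). Substituting into the earlier binding gives P := g(branch(c,true,mk(b,true))).
MGU = { B -> mk(true,c), Y2 -> true, X2 -> mk(b,true), Q -> branch(true,b,true), X1 -> mk(b,true), Z -> true, W -> mk(b,true), V -> true, P -> g(branch(c,true,mk(b,true))), L -> branch(c,true,mk(b,true)) }, so P -> g(branch(c,true,mk(b,true))).

g(branch(c,true,mk(b,true)))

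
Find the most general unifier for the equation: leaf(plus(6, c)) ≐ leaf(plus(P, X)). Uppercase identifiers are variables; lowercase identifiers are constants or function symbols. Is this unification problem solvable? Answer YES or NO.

Decompose leaf/1: plus(6, c) ≐ plus(P, X).
Decompose plus/2: 6 ≐ P,  c ≐ X.
Bind P := 6; no other remaining equation mentions P.
Bind X := c.
No equations remain and no clash or occurs-check failure arose, so a unifier exists.

YES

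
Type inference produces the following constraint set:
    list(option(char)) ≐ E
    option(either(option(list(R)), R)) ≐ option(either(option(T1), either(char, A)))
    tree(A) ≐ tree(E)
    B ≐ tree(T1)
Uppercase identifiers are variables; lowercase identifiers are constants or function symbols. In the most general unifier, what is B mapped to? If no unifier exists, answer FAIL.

tree(list(either(char, list(option(char)))))

Bind E := list(option(char)); substituting into the one remaining equation that mentions E gives: tree(A) ≐ tree(list(option(char))).
Decompose option/1: either(option(list(R)), R) ≐ either(option(T1), either(char, A)).
Decompose either/2: option(list(R)) ≐ option(T1),  R ≐ either(char, A).
Decompose option/1: list(R) ≐ T1.
Bind T1 := list(R); substituting into the one remaining equation that mentions T1 gives: B ≐ tree(list(R)).
Bind R := either(char, A); substituting into the one remaining equation that mentions R gives: B ≐ tree(list(either(char, A))). Substituting into the earlier binding gives T1 := list(either(char, A)).
Decompose tree/1: A ≐ list(option(char)).
Bind A := list(option(char)); substituting into the remaining equation gives: B ≐ tree(list(either(char, list(option(char))))). Substituting into the earlier bindings gives T1 := list(either(char, list(option(char)))), R := either(char, list(option(char))).
Bind B := tree(list(either(char, list(option(char))))).
MGU = { E := list(option(char)), T1 := list(either(char, list(option(char)))), R := either(char, list(option(char))), A := list(option(char)), B := tree(list(either(char, list(option(char))))) }, so B := tree(list(either(char, list(option(char))))).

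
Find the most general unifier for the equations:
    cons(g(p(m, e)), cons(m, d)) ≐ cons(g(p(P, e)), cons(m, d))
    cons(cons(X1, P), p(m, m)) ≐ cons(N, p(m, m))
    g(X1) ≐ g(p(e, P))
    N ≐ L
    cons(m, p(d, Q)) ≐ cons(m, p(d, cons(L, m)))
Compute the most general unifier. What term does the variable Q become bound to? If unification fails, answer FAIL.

Decompose cons/2: g(p(m, e)) ≐ g(p(P, e)),  cons(m, d) ≐ cons(m, d).
Decompose g/1: p(m, e) ≐ p(P, e).
Decompose p/2: m ≐ P,  e ≐ e.
Bind P := m; substituting into the 2 remaining equations that mention P gives: cons(cons(X1, m), p(m, m)) ≐ cons(N, p(m, m)),  g(X1) ≐ g(p(e, m)).
Delete trivial equation e ≐ e.
Delete trivial equation cons(m, d) ≐ cons(m, d).
Decompose cons/2: cons(X1, m) ≐ N,  p(m, m) ≐ p(m, m).
Bind N := cons(X1, m); substituting into the one remaining equation that mentions N gives: cons(X1, m) ≐ L.
Delete trivial equation p(m, m) ≐ p(m, m).
Decompose g/1: X1 ≐ p(e, m).
Bind X1 := p(e, m); substituting into the one remaining equation that mentions X1 gives: cons(p(e, m), m) ≐ L. Substituting into the earlier binding gives N := cons(p(e, m), m).
Bind L := cons(p(e, m), m); substituting into the remaining equation gives: cons(m, p(d, Q)) ≐ cons(m, p(d, cons(cons(p(e, m), m), m))).
Decompose cons/2: m ≐ m,  p(d, Q) ≐ p(d, cons(cons(p(e, m), m), m)).
Delete trivial equation m ≐ m.
Decompose p/2: d ≐ d,  Q ≐ cons(cons(p(e, m), m), m).
Delete trivial equation d ≐ d.
Bind Q := cons(cons(p(e, m), m), m).
MGU = { P := m, N := cons(p(e, m), m), X1 := p(e, m), L := cons(p(e, m), m), Q := cons(cons(p(e, m), m), m) }, so Q := cons(cons(p(e, m), m), m).

cons(cons(p(e, m), m), m)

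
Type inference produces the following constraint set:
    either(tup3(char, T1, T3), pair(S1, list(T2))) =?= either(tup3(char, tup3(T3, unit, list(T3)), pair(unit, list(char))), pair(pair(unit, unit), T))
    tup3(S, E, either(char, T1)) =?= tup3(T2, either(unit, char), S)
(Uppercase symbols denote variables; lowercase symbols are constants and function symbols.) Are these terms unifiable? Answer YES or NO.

YES

Decompose either/2: tup3(char, T1, T3) =?= tup3(char, tup3(T3, unit, list(T3)), pair(unit, list(char))),  pair(S1, list(T2)) =?= pair(pair(unit, unit), T).
Decompose tup3/3: char =?= char,  T1 =?= tup3(T3, unit, list(T3)),  T3 =?= pair(unit, list(char)).
Delete trivial equation char =?= char.
Bind T1 := tup3(T3, unit, list(T3)); substituting into the one remaining equation that mentions T1 gives: tup3(S, E, either(char, tup3(T3, unit, list(T3)))) =?= tup3(T2, either(unit, char), S).
Bind T3 := pair(unit, list(char)); substituting into the one remaining equation that mentions T3 gives: tup3(S, E, either(char, tup3(pair(unit, list(char)), unit, list(pair(unit, list(char)))))) =?= tup3(T2, either(unit, char), S). Substituting into the earlier binding gives T1 := tup3(pair(unit, list(char)), unit, list(pair(unit, list(char)))).
Decompose pair/2: S1 =?= pair(unit, unit),  list(T2) =?= T.
Bind S1 := pair(unit, unit); no other remaining equation mentions S1.
Bind T := list(T2); no other remaining equation mentions T.
Decompose tup3/3: S =?= T2,  E =?= either(unit, char),  either(char, tup3(pair(unit, list(char)), unit, list(pair(unit, list(char))))) =?= S.
Bind S := T2; substituting into the one remaining equation that mentions S gives: either(char, tup3(pair(unit, list(char)), unit, list(pair(unit, list(char))))) =?= T2.
Bind E := either(unit, char); no other remaining equation mentions E.
Bind T2 := either(char, tup3(pair(unit, list(char)), unit, list(pair(unit, list(char))))). Substituting into the earlier bindings gives T := list(either(char, tup3(pair(unit, list(char)), unit, list(pair(unit, list(char)))))), S := either(char, tup3(pair(unit, list(char)), unit, list(pair(unit, list(char))))).
No equations remain and no clash or occurs-check failure arose, so a unifier exists.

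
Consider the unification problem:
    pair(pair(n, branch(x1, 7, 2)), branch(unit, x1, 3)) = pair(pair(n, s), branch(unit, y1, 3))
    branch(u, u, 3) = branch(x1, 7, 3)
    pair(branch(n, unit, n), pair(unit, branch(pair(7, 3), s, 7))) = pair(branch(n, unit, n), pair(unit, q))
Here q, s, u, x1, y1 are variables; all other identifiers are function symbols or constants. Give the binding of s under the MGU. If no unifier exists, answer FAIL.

Decompose pair/2: pair(n, branch(x1, 7, 2)) = pair(n, s),  branch(unit, x1, 3) = branch(unit, y1, 3).
Decompose pair/2: n = n,  branch(x1, 7, 2) = s.
Delete trivial equation n = n.
Bind s := branch(x1, 7, 2); substituting into the one remaining equation that mentions s gives: pair(branch(n, unit, n), pair(unit, branch(pair(7, 3), branch(x1, 7, 2), 7))) = pair(branch(n, unit, n), pair(unit, q)).
Decompose branch/3: unit = unit,  x1 = y1,  3 = 3.
Delete trivial equation unit = unit.
Bind x1 := y1; substituting into the 2 remaining equations that mention x1 gives: branch(u, u, 3) = branch(y1, 7, 3),  pair(branch(n, unit, n), pair(unit, branch(pair(7, 3), branch(y1, 7, 2), 7))) = pair(branch(n, unit, n), pair(unit, q)). Substituting into the earlier binding gives s := branch(y1, 7, 2).
Delete trivial equation 3 = 3.
Decompose branch/3: u = y1,  u = 7,  3 = 3.
Bind u := y1; substituting into the one remaining equation that mentions u gives: y1 = 7.
Bind y1 := 7; substituting into the one remaining equation that mentions y1 gives: pair(branch(n, unit, n), pair(unit, branch(pair(7, 3), branch(7, 7, 2), 7))) = pair(branch(n, unit, n), pair(unit, q)). Substituting into the earlier bindings gives s := branch(7, 7, 2), x1 := 7, u := 7.
Delete trivial equation 3 = 3.
Decompose pair/2: branch(n, unit, n) = branch(n, unit, n),  pair(unit, branch(pair(7, 3), branch(7, 7, 2), 7)) = pair(unit, q).
Delete trivial equation branch(n, unit, n) = branch(n, unit, n).
Decompose pair/2: unit = unit,  branch(pair(7, 3), branch(7, 7, 2), 7) = q.
Delete trivial equation unit = unit.
Bind q := branch(pair(7, 3), branch(7, 7, 2), 7).
MGU = { s -> branch(7, 7, 2), x1 -> 7, u -> 7, y1 -> 7, q -> branch(pair(7, 3), branch(7, 7, 2), 7) }, so s -> branch(7, 7, 2).

branch(7, 7, 2)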